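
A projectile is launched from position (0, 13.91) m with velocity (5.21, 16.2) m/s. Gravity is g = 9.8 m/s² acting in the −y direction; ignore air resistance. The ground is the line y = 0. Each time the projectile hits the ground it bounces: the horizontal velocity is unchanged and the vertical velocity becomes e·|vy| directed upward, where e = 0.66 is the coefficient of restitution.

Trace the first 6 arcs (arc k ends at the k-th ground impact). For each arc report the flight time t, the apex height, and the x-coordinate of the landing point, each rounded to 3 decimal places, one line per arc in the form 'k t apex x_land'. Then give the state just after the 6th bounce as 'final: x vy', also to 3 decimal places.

1 4.013 27.300 20.910
2 3.116 11.892 37.143
3 2.056 5.180 47.856
4 1.357 2.256 54.927
5 0.896 0.983 59.594
6 0.591 0.428 62.674
final: 62.674 1.912

Arc 1: start y=13.910, vy=16.200 → t=4.013, apex=27.300, x_land=20.910, impact vy=-23.132
  bounce: vy ← 0.66·23.132 = 15.267
Arc 2: start y=0.000, vy=15.267 → t=3.116, apex=11.892, x_land=37.143, impact vy=-15.267
  bounce: vy ← 0.66·15.267 = 10.076
Arc 3: start y=0.000, vy=10.076 → t=2.056, apex=5.180, x_land=47.856, impact vy=-10.076
  bounce: vy ← 0.66·10.076 = 6.650
Arc 4: start y=0.000, vy=6.650 → t=1.357, apex=2.256, x_land=54.927, impact vy=-6.650
  bounce: vy ← 0.66·6.650 = 4.389
Arc 5: start y=0.000, vy=4.389 → t=0.896, apex=0.983, x_land=59.594, impact vy=-4.389
  bounce: vy ← 0.66·4.389 = 2.897
Arc 6: start y=0.000, vy=2.897 → t=0.591, apex=0.428, x_land=62.674, impact vy=-2.897
  bounce: vy ← 0.66·2.897 = 1.912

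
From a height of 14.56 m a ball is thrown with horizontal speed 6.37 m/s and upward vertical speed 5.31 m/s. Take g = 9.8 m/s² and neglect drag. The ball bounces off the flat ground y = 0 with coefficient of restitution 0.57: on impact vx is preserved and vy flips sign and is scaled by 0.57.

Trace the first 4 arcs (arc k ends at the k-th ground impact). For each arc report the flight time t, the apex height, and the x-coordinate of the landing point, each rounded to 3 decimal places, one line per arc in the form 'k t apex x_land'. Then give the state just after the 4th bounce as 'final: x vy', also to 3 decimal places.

1 2.349 15.999 14.962
2 2.060 5.198 28.083
3 1.174 1.689 35.563
4 0.669 0.549 39.826
final: 39.826 1.869

Arc 1: start y=14.560, vy=5.310 → t=2.349, apex=15.999, x_land=14.962, impact vy=-17.708
  bounce: vy ← 0.57·17.708 = 10.094
Arc 2: start y=0.000, vy=10.094 → t=2.060, apex=5.198, x_land=28.083, impact vy=-10.094
  bounce: vy ← 0.57·10.094 = 5.753
Arc 3: start y=0.000, vy=5.753 → t=1.174, apex=1.689, x_land=35.563, impact vy=-5.753
  bounce: vy ← 0.57·5.753 = 3.279
Arc 4: start y=0.000, vy=3.279 → t=0.669, apex=0.549, x_land=39.826, impact vy=-3.279
  bounce: vy ← 0.57·3.279 = 1.869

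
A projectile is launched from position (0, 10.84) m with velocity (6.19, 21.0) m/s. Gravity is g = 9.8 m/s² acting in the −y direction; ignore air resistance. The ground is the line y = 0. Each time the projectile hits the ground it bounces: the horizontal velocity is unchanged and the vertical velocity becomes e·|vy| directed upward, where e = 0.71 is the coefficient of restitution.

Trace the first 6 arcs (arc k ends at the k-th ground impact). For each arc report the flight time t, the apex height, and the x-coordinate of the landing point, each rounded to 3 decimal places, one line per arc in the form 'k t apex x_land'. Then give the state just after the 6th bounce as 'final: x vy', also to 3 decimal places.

Arc 1: start y=10.840, vy=21.000 → t=4.751, apex=33.340, x_land=29.411, impact vy=-25.563
  bounce: vy ← 0.71·25.563 = 18.150
Arc 2: start y=0.000, vy=18.150 → t=3.704, apex=16.807, x_land=52.339, impact vy=-18.150
  bounce: vy ← 0.71·18.150 = 12.886
Arc 3: start y=0.000, vy=12.886 → t=2.630, apex=8.472, x_land=68.617, impact vy=-12.886
  bounce: vy ← 0.71·12.886 = 9.149
Arc 4: start y=0.000, vy=9.149 → t=1.867, apex=4.271, x_land=80.175, impact vy=-9.149
  bounce: vy ← 0.71·9.149 = 6.496
Arc 5: start y=0.000, vy=6.496 → t=1.326, apex=2.153, x_land=88.381, impact vy=-6.496
  bounce: vy ← 0.71·6.496 = 4.612
Arc 6: start y=0.000, vy=4.612 → t=0.941, apex=1.085, x_land=94.208, impact vy=-4.612
  bounce: vy ← 0.71·4.612 = 3.275

1 4.751 33.340 29.411
2 3.704 16.807 52.339
3 2.630 8.472 68.617
4 1.867 4.271 80.175
5 1.326 2.153 88.381
6 0.941 1.085 94.208
final: 94.208 3.275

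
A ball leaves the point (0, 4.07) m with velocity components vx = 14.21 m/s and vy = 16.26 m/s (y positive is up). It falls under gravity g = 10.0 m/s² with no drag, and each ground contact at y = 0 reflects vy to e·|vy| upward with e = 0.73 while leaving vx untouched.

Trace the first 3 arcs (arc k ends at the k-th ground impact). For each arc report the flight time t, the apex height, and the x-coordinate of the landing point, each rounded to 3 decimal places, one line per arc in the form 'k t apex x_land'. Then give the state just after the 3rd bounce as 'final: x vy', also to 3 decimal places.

Arc 1: start y=4.070, vy=16.260 → t=3.486, apex=17.289, x_land=49.529, impact vy=-18.595
  bounce: vy ← 0.73·18.595 = 13.575
Arc 2: start y=0.000, vy=13.575 → t=2.715, apex=9.214, x_land=88.109, impact vy=-13.575
  bounce: vy ← 0.73·13.575 = 9.909
Arc 3: start y=0.000, vy=9.909 → t=1.982, apex=4.910, x_land=116.271, impact vy=-9.909
  bounce: vy ← 0.73·9.909 = 7.234

1 3.486 17.289 49.529
2 2.715 9.214 88.109
3 1.982 4.910 116.271
final: 116.271 7.234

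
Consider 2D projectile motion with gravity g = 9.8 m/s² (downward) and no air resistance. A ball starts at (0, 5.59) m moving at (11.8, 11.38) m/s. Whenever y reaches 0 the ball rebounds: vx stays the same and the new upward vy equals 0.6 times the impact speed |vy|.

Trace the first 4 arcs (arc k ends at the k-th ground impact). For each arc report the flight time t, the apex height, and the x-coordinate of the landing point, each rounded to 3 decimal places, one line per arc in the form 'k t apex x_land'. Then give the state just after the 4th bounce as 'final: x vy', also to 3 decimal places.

1 2.739 12.197 32.320
2 1.893 4.391 54.661
3 1.136 1.581 68.065
4 0.682 0.569 76.108
final: 76.108 2.004

Arc 1: start y=5.590, vy=11.380 → t=2.739, apex=12.197, x_land=32.320, impact vy=-15.462
  bounce: vy ← 0.6·15.462 = 9.277
Arc 2: start y=0.000, vy=9.277 → t=1.893, apex=4.391, x_land=54.661, impact vy=-9.277
  bounce: vy ← 0.6·9.277 = 5.566
Arc 3: start y=0.000, vy=5.566 → t=1.136, apex=1.581, x_land=68.065, impact vy=-5.566
  bounce: vy ← 0.6·5.566 = 3.340
Arc 4: start y=0.000, vy=3.340 → t=0.682, apex=0.569, x_land=76.108, impact vy=-3.340
  bounce: vy ← 0.6·3.340 = 2.004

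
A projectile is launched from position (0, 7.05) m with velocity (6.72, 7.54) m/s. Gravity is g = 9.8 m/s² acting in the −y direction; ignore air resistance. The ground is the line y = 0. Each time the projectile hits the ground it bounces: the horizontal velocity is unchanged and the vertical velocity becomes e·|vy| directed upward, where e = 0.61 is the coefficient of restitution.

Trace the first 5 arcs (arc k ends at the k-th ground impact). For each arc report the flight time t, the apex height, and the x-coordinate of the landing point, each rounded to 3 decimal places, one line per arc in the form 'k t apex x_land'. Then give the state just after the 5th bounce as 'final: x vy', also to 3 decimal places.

1 2.194 9.951 14.747
2 1.739 3.703 26.430
3 1.061 1.378 33.556
4 0.647 0.513 37.903
5 0.395 0.191 40.555
final: 40.555 1.180

Arc 1: start y=7.050, vy=7.540 → t=2.194, apex=9.951, x_land=14.747, impact vy=-13.965
  bounce: vy ← 0.61·13.965 = 8.519
Arc 2: start y=0.000, vy=8.519 → t=1.739, apex=3.703, x_land=26.430, impact vy=-8.519
  bounce: vy ← 0.61·8.519 = 5.197
Arc 3: start y=0.000, vy=5.197 → t=1.061, apex=1.378, x_land=33.556, impact vy=-5.197
  bounce: vy ← 0.61·5.197 = 3.170
Arc 4: start y=0.000, vy=3.170 → t=0.647, apex=0.513, x_land=37.903, impact vy=-3.170
  bounce: vy ← 0.61·3.170 = 1.934
Arc 5: start y=0.000, vy=1.934 → t=0.395, apex=0.191, x_land=40.555, impact vy=-1.934
  bounce: vy ← 0.61·1.934 = 1.180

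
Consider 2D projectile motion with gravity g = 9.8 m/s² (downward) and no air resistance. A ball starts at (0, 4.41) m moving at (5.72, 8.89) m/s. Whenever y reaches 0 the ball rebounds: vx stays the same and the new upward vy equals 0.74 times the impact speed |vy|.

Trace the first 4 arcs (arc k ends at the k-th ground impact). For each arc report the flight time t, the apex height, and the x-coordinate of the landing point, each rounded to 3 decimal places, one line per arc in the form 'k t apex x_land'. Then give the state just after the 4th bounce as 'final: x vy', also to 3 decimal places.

1 2.220 8.442 12.697
2 1.943 4.623 23.809
3 1.438 2.532 32.032
4 1.064 1.386 38.117
final: 38.117 3.857

Arc 1: start y=4.410, vy=8.890 → t=2.220, apex=8.442, x_land=12.697, impact vy=-12.863
  bounce: vy ← 0.74·12.863 = 9.519
Arc 2: start y=0.000, vy=9.519 → t=1.943, apex=4.623, x_land=23.809, impact vy=-9.519
  bounce: vy ← 0.74·9.519 = 7.044
Arc 3: start y=0.000, vy=7.044 → t=1.438, apex=2.532, x_land=32.032, impact vy=-7.044
  bounce: vy ← 0.74·7.044 = 5.213
Arc 4: start y=0.000, vy=5.213 → t=1.064, apex=1.386, x_land=38.117, impact vy=-5.213
  bounce: vy ← 0.74·5.213 = 3.857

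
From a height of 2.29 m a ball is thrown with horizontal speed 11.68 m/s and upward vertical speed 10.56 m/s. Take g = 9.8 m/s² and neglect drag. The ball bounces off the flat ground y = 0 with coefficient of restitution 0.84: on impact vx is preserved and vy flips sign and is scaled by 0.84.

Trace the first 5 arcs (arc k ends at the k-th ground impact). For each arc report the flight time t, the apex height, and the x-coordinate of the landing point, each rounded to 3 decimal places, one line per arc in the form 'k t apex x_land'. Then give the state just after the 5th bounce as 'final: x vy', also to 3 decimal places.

Arc 1: start y=2.290, vy=10.560 → t=2.354, apex=7.979, x_land=27.491, impact vy=-12.506
  bounce: vy ← 0.84·12.506 = 10.505
Arc 2: start y=0.000, vy=10.505 → t=2.144, apex=5.630, x_land=52.531, impact vy=-10.505
  bounce: vy ← 0.84·10.505 = 8.824
Arc 3: start y=0.000, vy=8.824 → t=1.801, apex=3.973, x_land=73.565, impact vy=-8.824
  bounce: vy ← 0.84·8.824 = 7.412
Arc 4: start y=0.000, vy=7.412 → t=1.513, apex=2.803, x_land=91.234, impact vy=-7.412
  bounce: vy ← 0.84·7.412 = 6.226
Arc 5: start y=0.000, vy=6.226 → t=1.271, apex=1.978, x_land=106.075, impact vy=-6.226
  bounce: vy ← 0.84·6.226 = 5.230

1 2.354 7.979 27.491
2 2.144 5.630 52.531
3 1.801 3.973 73.565
4 1.513 2.803 91.234
5 1.271 1.978 106.075
final: 106.075 5.230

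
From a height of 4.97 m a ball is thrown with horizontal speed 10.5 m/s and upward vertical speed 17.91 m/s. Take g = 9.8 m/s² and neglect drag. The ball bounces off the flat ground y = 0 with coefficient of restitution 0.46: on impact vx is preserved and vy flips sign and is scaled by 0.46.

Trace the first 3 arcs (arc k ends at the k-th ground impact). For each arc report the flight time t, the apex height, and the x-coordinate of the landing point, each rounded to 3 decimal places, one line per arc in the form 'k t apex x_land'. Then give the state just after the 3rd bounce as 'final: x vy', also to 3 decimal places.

1 3.914 21.336 41.099
2 1.920 4.515 61.257
3 0.883 0.955 70.529
final: 70.529 1.990

Arc 1: start y=4.970, vy=17.910 → t=3.914, apex=21.336, x_land=41.099, impact vy=-20.449
  bounce: vy ← 0.46·20.449 = 9.407
Arc 2: start y=0.000, vy=9.407 → t=1.920, apex=4.515, x_land=61.257, impact vy=-9.407
  bounce: vy ← 0.46·9.407 = 4.327
Arc 3: start y=0.000, vy=4.327 → t=0.883, apex=0.955, x_land=70.529, impact vy=-4.327
  bounce: vy ← 0.46·4.327 = 1.990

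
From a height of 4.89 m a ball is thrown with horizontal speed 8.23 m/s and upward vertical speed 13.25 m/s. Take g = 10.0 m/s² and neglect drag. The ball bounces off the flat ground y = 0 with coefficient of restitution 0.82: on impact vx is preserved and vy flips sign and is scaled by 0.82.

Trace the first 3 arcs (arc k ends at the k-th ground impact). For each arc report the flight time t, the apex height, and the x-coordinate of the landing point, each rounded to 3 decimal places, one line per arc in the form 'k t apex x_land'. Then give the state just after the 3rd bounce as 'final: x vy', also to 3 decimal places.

Arc 1: start y=4.890, vy=13.250 → t=2.978, apex=13.668, x_land=24.512, impact vy=-16.534
  bounce: vy ← 0.82·16.534 = 13.558
Arc 2: start y=0.000, vy=13.558 → t=2.712, apex=9.190, x_land=46.828, impact vy=-13.558
  bounce: vy ← 0.82·13.558 = 11.117
Arc 3: start y=0.000, vy=11.117 → t=2.223, apex=6.180, x_land=65.127, impact vy=-11.117
  bounce: vy ← 0.82·11.117 = 9.116

1 2.978 13.668 24.512
2 2.712 9.190 46.828
3 2.223 6.180 65.127
final: 65.127 9.116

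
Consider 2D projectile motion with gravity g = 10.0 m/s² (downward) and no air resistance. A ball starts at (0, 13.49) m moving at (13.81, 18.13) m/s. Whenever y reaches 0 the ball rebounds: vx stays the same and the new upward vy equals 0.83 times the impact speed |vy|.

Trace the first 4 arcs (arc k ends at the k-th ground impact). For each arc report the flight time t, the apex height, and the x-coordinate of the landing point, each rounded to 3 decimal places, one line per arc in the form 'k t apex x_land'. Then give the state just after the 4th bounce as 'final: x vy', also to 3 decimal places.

1 4.259 29.925 58.823
2 4.061 20.615 114.906
3 3.371 14.202 161.455
4 2.798 9.784 200.091
final: 200.091 11.610

Arc 1: start y=13.490, vy=18.130 → t=4.259, apex=29.925, x_land=58.823, impact vy=-24.464
  bounce: vy ← 0.83·24.464 = 20.305
Arc 2: start y=0.000, vy=20.305 → t=4.061, apex=20.615, x_land=114.906, impact vy=-20.305
  bounce: vy ← 0.83·20.305 = 16.853
Arc 3: start y=0.000, vy=16.853 → t=3.371, apex=14.202, x_land=161.455, impact vy=-16.853
  bounce: vy ← 0.83·16.853 = 13.988
Arc 4: start y=0.000, vy=13.988 → t=2.798, apex=9.784, x_land=200.091, impact vy=-13.988
  bounce: vy ← 0.83·13.988 = 11.610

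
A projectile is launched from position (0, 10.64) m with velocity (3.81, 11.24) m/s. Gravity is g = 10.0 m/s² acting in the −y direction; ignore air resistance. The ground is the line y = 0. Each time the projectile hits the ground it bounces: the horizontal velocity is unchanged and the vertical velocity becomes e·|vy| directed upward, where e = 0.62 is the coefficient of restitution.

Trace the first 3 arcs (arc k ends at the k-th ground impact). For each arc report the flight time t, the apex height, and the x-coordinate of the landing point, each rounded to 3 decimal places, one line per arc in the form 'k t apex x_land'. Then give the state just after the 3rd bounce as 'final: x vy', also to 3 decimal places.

Arc 1: start y=10.640, vy=11.240 → t=2.966, apex=16.957, x_land=11.299, impact vy=-18.416
  bounce: vy ← 0.62·18.416 = 11.418
Arc 2: start y=0.000, vy=11.418 → t=2.284, apex=6.518, x_land=19.999, impact vy=-11.418
  bounce: vy ← 0.62·11.418 = 7.079
Arc 3: start y=0.000, vy=7.079 → t=1.416, apex=2.506, x_land=25.393, impact vy=-7.079
  bounce: vy ← 0.62·7.079 = 4.389

1 2.966 16.957 11.299
2 2.284 6.518 19.999
3 1.416 2.506 25.393
final: 25.393 4.389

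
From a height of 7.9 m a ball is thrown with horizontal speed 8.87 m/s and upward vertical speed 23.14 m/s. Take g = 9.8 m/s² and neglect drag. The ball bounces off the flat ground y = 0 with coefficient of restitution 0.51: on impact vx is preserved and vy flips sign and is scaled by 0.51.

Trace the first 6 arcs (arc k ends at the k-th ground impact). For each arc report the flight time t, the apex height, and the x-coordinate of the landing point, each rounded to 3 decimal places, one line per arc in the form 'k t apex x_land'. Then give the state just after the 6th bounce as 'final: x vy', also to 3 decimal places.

Arc 1: start y=7.900, vy=23.140 → t=5.042, apex=35.219, x_land=44.724, impact vy=-26.274
  bounce: vy ← 0.51·26.274 = 13.400
Arc 2: start y=0.000, vy=13.400 → t=2.735, apex=9.161, x_land=68.980, impact vy=-13.400
  bounce: vy ← 0.51·13.400 = 6.834
Arc 3: start y=0.000, vy=6.834 → t=1.395, apex=2.383, x_land=81.351, impact vy=-6.834
  bounce: vy ← 0.51·6.834 = 3.485
Arc 4: start y=0.000, vy=3.485 → t=0.711, apex=0.620, x_land=87.660, impact vy=-3.485
  bounce: vy ← 0.51·3.485 = 1.777
Arc 5: start y=0.000, vy=1.777 → t=0.363, apex=0.161, x_land=90.877, impact vy=-1.777
  bounce: vy ← 0.51·1.777 = 0.907
Arc 6: start y=0.000, vy=0.907 → t=0.185, apex=0.042, x_land=92.518, impact vy=-0.907
  bounce: vy ← 0.51·0.907 = 0.462

1 5.042 35.219 44.724
2 2.735 9.161 68.980
3 1.395 2.383 81.351
4 0.711 0.620 87.660
5 0.363 0.161 90.877
6 0.185 0.042 92.518
final: 92.518 0.462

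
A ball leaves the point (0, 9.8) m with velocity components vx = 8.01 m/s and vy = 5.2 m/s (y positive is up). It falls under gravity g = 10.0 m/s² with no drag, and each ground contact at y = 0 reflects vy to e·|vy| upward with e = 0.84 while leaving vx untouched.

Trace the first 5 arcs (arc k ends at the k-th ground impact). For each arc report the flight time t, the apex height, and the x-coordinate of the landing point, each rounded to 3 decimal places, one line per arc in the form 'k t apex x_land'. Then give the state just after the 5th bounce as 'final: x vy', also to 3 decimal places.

Arc 1: start y=9.800, vy=5.200 → t=2.013, apex=11.152, x_land=16.128, impact vy=-14.935
  bounce: vy ← 0.84·14.935 = 12.545
Arc 2: start y=0.000, vy=12.545 → t=2.509, apex=7.869, x_land=36.225, impact vy=-12.545
  bounce: vy ← 0.84·12.545 = 10.538
Arc 3: start y=0.000, vy=10.538 → t=2.108, apex=5.552, x_land=53.106, impact vy=-10.538
  bounce: vy ← 0.84·10.538 = 8.852
Arc 4: start y=0.000, vy=8.852 → t=1.770, apex=3.918, x_land=67.287, impact vy=-8.852
  bounce: vy ← 0.84·8.852 = 7.435
Arc 5: start y=0.000, vy=7.435 → t=1.487, apex=2.764, x_land=79.199, impact vy=-7.435
  bounce: vy ← 0.84·7.435 = 6.246

1 2.013 11.152 16.128
2 2.509 7.869 36.225
3 2.108 5.552 53.106
4 1.770 3.918 67.287
5 1.487 2.764 79.199
final: 79.199 6.246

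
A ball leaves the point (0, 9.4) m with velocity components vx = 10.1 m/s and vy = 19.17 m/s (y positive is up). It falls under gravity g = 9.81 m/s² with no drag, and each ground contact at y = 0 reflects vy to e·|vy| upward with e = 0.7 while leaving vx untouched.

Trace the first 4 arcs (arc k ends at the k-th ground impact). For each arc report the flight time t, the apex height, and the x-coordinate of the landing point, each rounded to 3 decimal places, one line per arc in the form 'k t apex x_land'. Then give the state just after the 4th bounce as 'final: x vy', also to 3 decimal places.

Arc 1: start y=9.400, vy=19.170 → t=4.349, apex=28.130, x_land=43.924, impact vy=-23.493
  bounce: vy ← 0.7·23.493 = 16.445
Arc 2: start y=0.000, vy=16.445 → t=3.353, apex=13.784, x_land=77.786, impact vy=-16.445
  bounce: vy ← 0.7·16.445 = 11.512
Arc 3: start y=0.000, vy=11.512 → t=2.347, apex=6.754, x_land=101.490, impact vy=-11.512
  bounce: vy ← 0.7·11.512 = 8.058
Arc 4: start y=0.000, vy=8.058 → t=1.643, apex=3.310, x_land=118.083, impact vy=-8.058
  bounce: vy ← 0.7·8.058 = 5.641

1 4.349 28.130 43.924
2 3.353 13.784 77.786
3 2.347 6.754 101.490
4 1.643 3.310 118.083
final: 118.083 5.641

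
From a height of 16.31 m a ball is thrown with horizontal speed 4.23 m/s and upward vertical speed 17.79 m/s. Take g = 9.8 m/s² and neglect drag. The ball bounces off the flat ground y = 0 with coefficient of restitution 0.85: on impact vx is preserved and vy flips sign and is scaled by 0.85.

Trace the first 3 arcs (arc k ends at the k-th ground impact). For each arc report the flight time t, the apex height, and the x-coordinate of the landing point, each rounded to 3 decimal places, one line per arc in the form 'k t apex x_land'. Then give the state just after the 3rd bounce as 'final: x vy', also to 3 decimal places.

Arc 1: start y=16.310, vy=17.790 → t=4.389, apex=32.457, x_land=18.565, impact vy=-25.222
  bounce: vy ← 0.85·25.222 = 21.439
Arc 2: start y=0.000, vy=21.439 → t=4.375, apex=23.450, x_land=37.073, impact vy=-21.439
  bounce: vy ← 0.85·21.439 = 18.223
Arc 3: start y=0.000, vy=18.223 → t=3.719, apex=16.943, x_land=52.804, impact vy=-18.223
  bounce: vy ← 0.85·18.223 = 15.490

1 4.389 32.457 18.565
2 4.375 23.450 37.073
3 3.719 16.943 52.804
final: 52.804 15.490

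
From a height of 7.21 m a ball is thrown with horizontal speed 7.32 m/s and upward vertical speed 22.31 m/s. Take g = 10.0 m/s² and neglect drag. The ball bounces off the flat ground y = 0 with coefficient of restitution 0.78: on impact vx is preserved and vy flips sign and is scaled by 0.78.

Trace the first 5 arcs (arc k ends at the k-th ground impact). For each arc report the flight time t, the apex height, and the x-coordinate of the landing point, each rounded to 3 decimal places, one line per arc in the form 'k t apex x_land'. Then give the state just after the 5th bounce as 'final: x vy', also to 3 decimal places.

1 4.765 32.097 34.877
2 3.952 19.528 63.809
3 3.083 11.881 86.377
4 2.405 7.228 103.979
5 1.876 4.398 117.709
final: 117.709 7.315

Arc 1: start y=7.210, vy=22.310 → t=4.765, apex=32.097, x_land=34.877, impact vy=-25.336
  bounce: vy ← 0.78·25.336 = 19.762
Arc 2: start y=0.000, vy=19.762 → t=3.952, apex=19.528, x_land=63.809, impact vy=-19.762
  bounce: vy ← 0.78·19.762 = 15.415
Arc 3: start y=0.000, vy=15.415 → t=3.083, apex=11.881, x_land=86.377, impact vy=-15.415
  bounce: vy ← 0.78·15.415 = 12.023
Arc 4: start y=0.000, vy=12.023 → t=2.405, apex=7.228, x_land=103.979, impact vy=-12.023
  bounce: vy ← 0.78·12.023 = 9.378
Arc 5: start y=0.000, vy=9.378 → t=1.876, apex=4.398, x_land=117.709, impact vy=-9.378
  bounce: vy ← 0.78·9.378 = 7.315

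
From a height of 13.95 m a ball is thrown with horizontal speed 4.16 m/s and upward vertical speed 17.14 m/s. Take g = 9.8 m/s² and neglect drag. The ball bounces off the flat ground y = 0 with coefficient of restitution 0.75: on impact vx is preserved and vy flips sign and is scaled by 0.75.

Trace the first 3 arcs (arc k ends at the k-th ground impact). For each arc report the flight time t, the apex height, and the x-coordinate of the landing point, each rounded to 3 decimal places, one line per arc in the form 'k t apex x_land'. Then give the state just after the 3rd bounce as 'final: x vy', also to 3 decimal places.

1 4.179 28.939 17.385
2 3.645 16.278 32.550
3 2.734 9.156 43.923
final: 43.923 10.047

Arc 1: start y=13.950, vy=17.140 → t=4.179, apex=28.939, x_land=17.385, impact vy=-23.816
  bounce: vy ← 0.75·23.816 = 17.862
Arc 2: start y=0.000, vy=17.862 → t=3.645, apex=16.278, x_land=32.550, impact vy=-17.862
  bounce: vy ← 0.75·17.862 = 13.396
Arc 3: start y=0.000, vy=13.396 → t=2.734, apex=9.156, x_land=43.923, impact vy=-13.396
  bounce: vy ← 0.75·13.396 = 10.047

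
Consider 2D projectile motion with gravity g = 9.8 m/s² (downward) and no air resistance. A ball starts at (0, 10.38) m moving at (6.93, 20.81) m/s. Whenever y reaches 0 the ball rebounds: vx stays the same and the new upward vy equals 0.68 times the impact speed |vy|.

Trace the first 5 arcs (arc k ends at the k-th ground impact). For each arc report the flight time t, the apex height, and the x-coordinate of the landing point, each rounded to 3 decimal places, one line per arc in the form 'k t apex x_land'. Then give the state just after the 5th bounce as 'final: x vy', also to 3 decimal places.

Arc 1: start y=10.380, vy=20.810 → t=4.698, apex=32.475, x_land=32.556, impact vy=-25.229
  bounce: vy ← 0.68·25.229 = 17.156
Arc 2: start y=0.000, vy=17.156 → t=3.501, apex=15.016, x_land=56.819, impact vy=-17.156
  bounce: vy ← 0.68·17.156 = 11.666
Arc 3: start y=0.000, vy=11.666 → t=2.381, apex=6.944, x_land=73.318, impact vy=-11.666
  bounce: vy ← 0.68·11.666 = 7.933
Arc 4: start y=0.000, vy=7.933 → t=1.619, apex=3.211, x_land=84.537, impact vy=-7.933
  bounce: vy ← 0.68·7.933 = 5.394
Arc 5: start y=0.000, vy=5.394 → t=1.101, apex=1.485, x_land=92.167, impact vy=-5.394
  bounce: vy ← 0.68·5.394 = 3.668

1 4.698 32.475 32.556
2 3.501 15.016 56.819
3 2.381 6.944 73.318
4 1.619 3.211 84.537
5 1.101 1.485 92.167
final: 92.167 3.668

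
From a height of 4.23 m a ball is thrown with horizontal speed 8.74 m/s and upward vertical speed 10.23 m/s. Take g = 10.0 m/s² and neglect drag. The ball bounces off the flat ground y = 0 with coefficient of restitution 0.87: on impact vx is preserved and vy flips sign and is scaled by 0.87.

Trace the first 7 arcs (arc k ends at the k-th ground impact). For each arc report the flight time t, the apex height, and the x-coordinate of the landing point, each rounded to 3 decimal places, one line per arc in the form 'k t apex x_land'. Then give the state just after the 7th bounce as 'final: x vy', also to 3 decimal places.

Arc 1: start y=4.230, vy=10.230 → t=2.399, apex=9.463, x_land=20.965, impact vy=-13.757
  bounce: vy ← 0.87·13.757 = 11.969
Arc 2: start y=0.000, vy=11.969 → t=2.394, apex=7.162, x_land=41.886, impact vy=-11.969
  bounce: vy ← 0.87·11.969 = 10.413
Arc 3: start y=0.000, vy=10.413 → t=2.083, apex=5.421, x_land=60.087, impact vy=-10.413
  bounce: vy ← 0.87·10.413 = 9.059
Arc 4: start y=0.000, vy=9.059 → t=1.812, apex=4.103, x_land=75.922, impact vy=-9.059
  bounce: vy ← 0.87·9.059 = 7.881
Arc 5: start y=0.000, vy=7.881 → t=1.576, apex=3.106, x_land=89.698, impact vy=-7.881
  bounce: vy ← 0.87·7.881 = 6.857
Arc 6: start y=0.000, vy=6.857 → t=1.371, apex=2.351, x_land=101.684, impact vy=-6.857
  bounce: vy ← 0.87·6.857 = 5.965
Arc 7: start y=0.000, vy=5.965 → t=1.193, apex=1.779, x_land=112.111, impact vy=-5.965
  bounce: vy ← 0.87·5.965 = 5.190

1 2.399 9.463 20.965
2 2.394 7.162 41.886
3 2.083 5.421 60.087
4 1.812 4.103 75.922
5 1.576 3.106 89.698
6 1.371 2.351 101.684
7 1.193 1.779 112.111
final: 112.111 5.190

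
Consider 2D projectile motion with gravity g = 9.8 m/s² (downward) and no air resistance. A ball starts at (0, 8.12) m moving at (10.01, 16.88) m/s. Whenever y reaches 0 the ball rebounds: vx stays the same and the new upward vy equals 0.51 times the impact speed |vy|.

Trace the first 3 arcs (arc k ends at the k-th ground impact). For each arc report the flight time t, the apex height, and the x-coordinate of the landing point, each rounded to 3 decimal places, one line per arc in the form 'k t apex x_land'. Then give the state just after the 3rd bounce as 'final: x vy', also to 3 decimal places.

Arc 1: start y=8.120, vy=16.880 → t=3.873, apex=22.657, x_land=38.767, impact vy=-21.073
  bounce: vy ← 0.51·21.073 = 10.747
Arc 2: start y=0.000, vy=10.747 → t=2.193, apex=5.893, x_land=60.722, impact vy=-10.747
  bounce: vy ← 0.51·10.747 = 5.481
Arc 3: start y=0.000, vy=5.481 → t=1.119, apex=1.533, x_land=71.919, impact vy=-5.481
  bounce: vy ← 0.51·5.481 = 2.795

1 3.873 22.657 38.767
2 2.193 5.893 60.722
3 1.119 1.533 71.919
final: 71.919 2.795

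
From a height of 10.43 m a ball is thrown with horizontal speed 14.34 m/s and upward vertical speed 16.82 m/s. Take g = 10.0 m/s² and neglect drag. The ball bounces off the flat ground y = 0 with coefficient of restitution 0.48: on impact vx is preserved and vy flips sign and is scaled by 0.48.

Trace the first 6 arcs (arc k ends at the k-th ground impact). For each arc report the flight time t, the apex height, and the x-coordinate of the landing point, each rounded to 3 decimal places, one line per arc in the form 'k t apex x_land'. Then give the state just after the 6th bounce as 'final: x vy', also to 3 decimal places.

1 3.899 24.576 55.912
2 2.128 5.662 86.432
3 1.022 1.305 101.082
4 0.490 0.301 108.114
5 0.235 0.069 111.489
6 0.113 0.016 113.109
final: 113.109 0.271

Arc 1: start y=10.430, vy=16.820 → t=3.899, apex=24.576, x_land=55.912, impact vy=-22.170
  bounce: vy ← 0.48·22.170 = 10.642
Arc 2: start y=0.000, vy=10.642 → t=2.128, apex=5.662, x_land=86.432, impact vy=-10.642
  bounce: vy ← 0.48·10.642 = 5.108
Arc 3: start y=0.000, vy=5.108 → t=1.022, apex=1.305, x_land=101.082, impact vy=-5.108
  bounce: vy ← 0.48·5.108 = 2.452
Arc 4: start y=0.000, vy=2.452 → t=0.490, apex=0.301, x_land=108.114, impact vy=-2.452
  bounce: vy ← 0.48·2.452 = 1.177
Arc 5: start y=0.000, vy=1.177 → t=0.235, apex=0.069, x_land=111.489, impact vy=-1.177
  bounce: vy ← 0.48·1.177 = 0.565
Arc 6: start y=0.000, vy=0.565 → t=0.113, apex=0.016, x_land=113.109, impact vy=-0.565
  bounce: vy ← 0.48·0.565 = 0.271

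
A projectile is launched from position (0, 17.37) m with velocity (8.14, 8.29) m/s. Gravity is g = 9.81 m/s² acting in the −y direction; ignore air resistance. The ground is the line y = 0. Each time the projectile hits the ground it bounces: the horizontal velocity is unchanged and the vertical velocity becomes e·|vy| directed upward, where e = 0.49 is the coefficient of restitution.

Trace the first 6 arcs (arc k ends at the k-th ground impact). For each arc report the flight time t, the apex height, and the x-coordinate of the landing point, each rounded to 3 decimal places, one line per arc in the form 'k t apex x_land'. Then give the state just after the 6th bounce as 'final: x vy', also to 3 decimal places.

1 2.908 20.873 23.670
2 2.022 5.012 40.126
3 0.991 1.203 48.190
4 0.485 0.289 52.141
5 0.238 0.069 54.077
6 0.117 0.017 55.025
final: 55.025 0.280

Arc 1: start y=17.370, vy=8.290 → t=2.908, apex=20.873, x_land=23.670, impact vy=-20.237
  bounce: vy ← 0.49·20.237 = 9.916
Arc 2: start y=0.000, vy=9.916 → t=2.022, apex=5.012, x_land=40.126, impact vy=-9.916
  bounce: vy ← 0.49·9.916 = 4.859
Arc 3: start y=0.000, vy=4.859 → t=0.991, apex=1.203, x_land=48.190, impact vy=-4.859
  bounce: vy ← 0.49·4.859 = 2.381
Arc 4: start y=0.000, vy=2.381 → t=0.485, apex=0.289, x_land=52.141, impact vy=-2.381
  bounce: vy ← 0.49·2.381 = 1.167
Arc 5: start y=0.000, vy=1.167 → t=0.238, apex=0.069, x_land=54.077, impact vy=-1.167
  bounce: vy ← 0.49·1.167 = 0.572
Arc 6: start y=0.000, vy=0.572 → t=0.117, apex=0.017, x_land=55.025, impact vy=-0.572
  bounce: vy ← 0.49·0.572 = 0.280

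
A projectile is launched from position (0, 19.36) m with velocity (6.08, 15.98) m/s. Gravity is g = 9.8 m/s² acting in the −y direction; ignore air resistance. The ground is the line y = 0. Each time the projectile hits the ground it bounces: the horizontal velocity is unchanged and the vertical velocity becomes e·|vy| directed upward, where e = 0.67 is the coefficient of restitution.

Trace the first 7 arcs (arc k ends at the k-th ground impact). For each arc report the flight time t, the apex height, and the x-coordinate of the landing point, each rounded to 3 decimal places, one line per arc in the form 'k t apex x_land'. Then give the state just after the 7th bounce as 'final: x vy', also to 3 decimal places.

1 4.202 32.389 25.546
2 3.445 14.539 46.492
3 2.308 6.527 60.526
4 1.547 2.930 69.929
5 1.036 1.315 76.229
6 0.694 0.590 80.449
7 0.465 0.265 83.277
final: 83.277 1.527

Arc 1: start y=19.360, vy=15.980 → t=4.202, apex=32.389, x_land=25.546, impact vy=-25.196
  bounce: vy ← 0.67·25.196 = 16.881
Arc 2: start y=0.000, vy=16.881 → t=3.445, apex=14.539, x_land=46.492, impact vy=-16.881
  bounce: vy ← 0.67·16.881 = 11.310
Arc 3: start y=0.000, vy=11.310 → t=2.308, apex=6.527, x_land=60.526, impact vy=-11.310
  bounce: vy ← 0.67·11.310 = 7.578
Arc 4: start y=0.000, vy=7.578 → t=1.547, apex=2.930, x_land=69.929, impact vy=-7.578
  bounce: vy ← 0.67·7.578 = 5.077
Arc 5: start y=0.000, vy=5.077 → t=1.036, apex=1.315, x_land=76.229, impact vy=-5.077
  bounce: vy ← 0.67·5.077 = 3.402
Arc 6: start y=0.000, vy=3.402 → t=0.694, apex=0.590, x_land=80.449, impact vy=-3.402
  bounce: vy ← 0.67·3.402 = 2.279
Arc 7: start y=0.000, vy=2.279 → t=0.465, apex=0.265, x_land=83.277, impact vy=-2.279
  bounce: vy ← 0.67·2.279 = 1.527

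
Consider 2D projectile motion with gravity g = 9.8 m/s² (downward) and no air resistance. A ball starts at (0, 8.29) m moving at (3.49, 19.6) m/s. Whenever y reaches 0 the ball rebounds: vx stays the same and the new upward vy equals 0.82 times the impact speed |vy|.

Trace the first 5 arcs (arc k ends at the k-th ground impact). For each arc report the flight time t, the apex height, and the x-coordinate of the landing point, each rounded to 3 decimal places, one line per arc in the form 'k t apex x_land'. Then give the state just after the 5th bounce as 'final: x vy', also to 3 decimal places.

Arc 1: start y=8.290, vy=19.600 → t=4.386, apex=27.890, x_land=15.306, impact vy=-23.380
  bounce: vy ← 0.82·23.380 = 19.172
Arc 2: start y=0.000, vy=19.172 → t=3.913, apex=18.753, x_land=28.961, impact vy=-19.172
  bounce: vy ← 0.82·19.172 = 15.721
Arc 3: start y=0.000, vy=15.721 → t=3.208, apex=12.610, x_land=40.159, impact vy=-15.721
  bounce: vy ← 0.82·15.721 = 12.891
Arc 4: start y=0.000, vy=12.891 → t=2.631, apex=8.479, x_land=49.340, impact vy=-12.891
  bounce: vy ← 0.82·12.891 = 10.571
Arc 5: start y=0.000, vy=10.571 → t=2.157, apex=5.701, x_land=56.869, impact vy=-10.571
  bounce: vy ← 0.82·10.571 = 8.668

1 4.386 27.890 15.306
2 3.913 18.753 28.961
3 3.208 12.610 40.159
4 2.631 8.479 49.340
5 2.157 5.701 56.869
final: 56.869 8.668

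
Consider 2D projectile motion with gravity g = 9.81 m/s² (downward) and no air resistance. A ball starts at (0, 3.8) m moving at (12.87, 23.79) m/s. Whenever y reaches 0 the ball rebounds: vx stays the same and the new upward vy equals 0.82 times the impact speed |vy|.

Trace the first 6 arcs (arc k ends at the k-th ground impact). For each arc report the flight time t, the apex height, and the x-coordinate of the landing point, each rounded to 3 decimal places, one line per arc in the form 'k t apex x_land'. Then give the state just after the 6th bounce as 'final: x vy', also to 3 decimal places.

Arc 1: start y=3.800, vy=23.790 → t=5.005, apex=32.646, x_land=64.414, impact vy=-25.308
  bounce: vy ← 0.82·25.308 = 20.753
Arc 2: start y=0.000, vy=20.753 → t=4.231, apex=21.951, x_land=118.866, impact vy=-20.753
  bounce: vy ← 0.82·20.753 = 17.017
Arc 3: start y=0.000, vy=17.017 → t=3.469, apex=14.760, x_land=163.518, impact vy=-17.017
  bounce: vy ← 0.82·17.017 = 13.954
Arc 4: start y=0.000, vy=13.954 → t=2.845, apex=9.925, x_land=200.132, impact vy=-13.954
  bounce: vy ← 0.82·13.954 = 11.443
Arc 5: start y=0.000, vy=11.443 → t=2.333, apex=6.673, x_land=230.155, impact vy=-11.443
  bounce: vy ← 0.82·11.443 = 9.383
Arc 6: start y=0.000, vy=9.383 → t=1.913, apex=4.487, x_land=254.774, impact vy=-9.383
  bounce: vy ← 0.82·9.383 = 7.694

1 5.005 32.646 64.414
2 4.231 21.951 118.866
3 3.469 14.760 163.518
4 2.845 9.925 200.132
5 2.333 6.673 230.155
6 1.913 4.487 254.774
final: 254.774 7.694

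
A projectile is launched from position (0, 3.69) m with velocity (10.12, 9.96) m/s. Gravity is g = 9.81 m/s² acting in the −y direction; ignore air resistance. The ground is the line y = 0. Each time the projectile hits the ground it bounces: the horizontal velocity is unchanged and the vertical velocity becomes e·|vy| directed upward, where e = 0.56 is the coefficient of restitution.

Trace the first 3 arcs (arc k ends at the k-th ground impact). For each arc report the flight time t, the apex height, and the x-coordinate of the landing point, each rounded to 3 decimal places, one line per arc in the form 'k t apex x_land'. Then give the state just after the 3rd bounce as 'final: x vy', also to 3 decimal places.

Arc 1: start y=3.690, vy=9.960 → t=2.351, apex=8.746, x_land=23.788, impact vy=-13.100
  bounce: vy ← 0.56·13.100 = 7.336
Arc 2: start y=0.000, vy=7.336 → t=1.496, apex=2.743, x_land=38.923, impact vy=-7.336
  bounce: vy ← 0.56·7.336 = 4.108
Arc 3: start y=0.000, vy=4.108 → t=0.838, apex=0.860, x_land=47.399, impact vy=-4.108
  bounce: vy ← 0.56·4.108 = 2.300

1 2.351 8.746 23.788
2 1.496 2.743 38.923
3 0.838 0.860 47.399
final: 47.399 2.300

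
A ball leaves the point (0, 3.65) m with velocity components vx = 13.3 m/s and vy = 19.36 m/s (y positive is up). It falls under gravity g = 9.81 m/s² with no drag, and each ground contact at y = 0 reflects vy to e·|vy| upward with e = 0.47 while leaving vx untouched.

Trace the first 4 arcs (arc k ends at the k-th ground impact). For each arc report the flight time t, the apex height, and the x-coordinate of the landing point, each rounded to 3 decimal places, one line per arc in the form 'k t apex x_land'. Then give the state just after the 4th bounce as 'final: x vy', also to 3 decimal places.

Arc 1: start y=3.650, vy=19.360 → t=4.127, apex=22.753, x_land=54.893, impact vy=-21.129
  bounce: vy ← 0.47·21.129 = 9.930
Arc 2: start y=0.000, vy=9.930 → t=2.025, apex=5.026, x_land=81.820, impact vy=-9.930
  bounce: vy ← 0.47·9.930 = 4.667
Arc 3: start y=0.000, vy=4.667 → t=0.952, apex=1.110, x_land=94.475, impact vy=-4.667
  bounce: vy ← 0.47·4.667 = 2.194
Arc 4: start y=0.000, vy=2.194 → t=0.447, apex=0.245, x_land=100.423, impact vy=-2.194
  bounce: vy ← 0.47·2.194 = 1.031

1 4.127 22.753 54.893
2 2.025 5.026 81.820
3 0.952 1.110 94.475
4 0.447 0.245 100.423
final: 100.423 1.031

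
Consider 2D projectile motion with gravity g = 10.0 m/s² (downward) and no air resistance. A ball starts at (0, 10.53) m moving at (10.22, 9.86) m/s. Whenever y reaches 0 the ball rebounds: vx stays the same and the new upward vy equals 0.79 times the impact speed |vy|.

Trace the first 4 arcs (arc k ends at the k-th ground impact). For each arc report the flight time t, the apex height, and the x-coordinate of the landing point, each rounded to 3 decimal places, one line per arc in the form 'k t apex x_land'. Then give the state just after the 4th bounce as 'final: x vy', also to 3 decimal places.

1 2.740 15.391 28.008
2 2.772 9.606 56.338
3 2.190 5.995 78.720
4 1.730 3.741 96.401
final: 96.401 6.834

Arc 1: start y=10.530, vy=9.860 → t=2.740, apex=15.391, x_land=28.008, impact vy=-17.545
  bounce: vy ← 0.79·17.545 = 13.860
Arc 2: start y=0.000, vy=13.860 → t=2.772, apex=9.606, x_land=56.338, impact vy=-13.860
  bounce: vy ← 0.79·13.860 = 10.950
Arc 3: start y=0.000, vy=10.950 → t=2.190, apex=5.995, x_land=78.720, impact vy=-10.950
  bounce: vy ← 0.79·10.950 = 8.650
Arc 4: start y=0.000, vy=8.650 → t=1.730, apex=3.741, x_land=96.401, impact vy=-8.650
  bounce: vy ← 0.79·8.650 = 6.834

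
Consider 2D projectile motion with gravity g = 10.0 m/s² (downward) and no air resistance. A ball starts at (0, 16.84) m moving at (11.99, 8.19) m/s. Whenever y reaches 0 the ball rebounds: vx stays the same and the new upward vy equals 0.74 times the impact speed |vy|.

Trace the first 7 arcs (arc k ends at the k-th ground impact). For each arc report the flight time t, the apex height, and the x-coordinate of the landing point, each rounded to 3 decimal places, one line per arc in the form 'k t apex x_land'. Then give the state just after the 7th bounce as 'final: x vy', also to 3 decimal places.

1 2.829 20.194 33.916
2 2.974 11.058 69.578
3 2.201 6.055 95.967
4 1.629 3.316 115.496
5 1.205 1.816 129.947
6 0.892 0.994 140.641
7 0.660 0.545 148.554
final: 148.554 2.442

Arc 1: start y=16.840, vy=8.190 → t=2.829, apex=20.194, x_land=33.916, impact vy=-20.097
  bounce: vy ← 0.74·20.097 = 14.872
Arc 2: start y=0.000, vy=14.872 → t=2.974, apex=11.058, x_land=69.578, impact vy=-14.872
  bounce: vy ← 0.74·14.872 = 11.005
Arc 3: start y=0.000, vy=11.005 → t=2.201, apex=6.055, x_land=95.967, impact vy=-11.005
  bounce: vy ← 0.74·11.005 = 8.144
Arc 4: start y=0.000, vy=8.144 → t=1.629, apex=3.316, x_land=115.496, impact vy=-8.144
  bounce: vy ← 0.74·8.144 = 6.026
Arc 5: start y=0.000, vy=6.026 → t=1.205, apex=1.816, x_land=129.947, impact vy=-6.026
  bounce: vy ← 0.74·6.026 = 4.459
Arc 6: start y=0.000, vy=4.459 → t=0.892, apex=0.994, x_land=140.641, impact vy=-4.459
  bounce: vy ← 0.74·4.459 = 3.300
Arc 7: start y=0.000, vy=3.300 → t=0.660, apex=0.545, x_land=148.554, impact vy=-3.300
  bounce: vy ← 0.74·3.300 = 2.442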